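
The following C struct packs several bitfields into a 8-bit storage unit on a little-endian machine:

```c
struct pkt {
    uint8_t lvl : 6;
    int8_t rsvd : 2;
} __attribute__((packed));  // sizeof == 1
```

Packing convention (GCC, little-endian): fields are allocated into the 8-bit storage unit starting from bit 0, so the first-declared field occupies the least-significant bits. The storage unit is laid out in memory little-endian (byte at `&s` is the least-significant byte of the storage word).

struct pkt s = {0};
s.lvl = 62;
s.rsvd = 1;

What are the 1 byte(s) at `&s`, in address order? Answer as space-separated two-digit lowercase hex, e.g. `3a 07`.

7e

lvl:6 = 62 → 0x3e << 0 → word 0x3e
rsvd:2 = 1 → 0x1 << 6 → word 0x7e
word = 0x7e → little-endian bytes:
  [0]=0x7e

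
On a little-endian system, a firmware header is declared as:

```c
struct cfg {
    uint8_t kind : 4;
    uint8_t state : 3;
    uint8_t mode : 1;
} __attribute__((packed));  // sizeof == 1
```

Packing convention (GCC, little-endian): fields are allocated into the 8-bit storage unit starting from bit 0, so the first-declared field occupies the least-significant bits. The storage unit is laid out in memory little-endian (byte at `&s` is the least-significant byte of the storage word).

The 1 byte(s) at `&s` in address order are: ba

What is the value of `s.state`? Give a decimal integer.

3

[0]=0xba (little-endian) → word 0xba
kind:4 @ bit 0 → (0xba>>0)&0xf = 0xa
state:3 @ bit 4 → (0xba>>4)&0x7 = 0x3  ←
mode:1 @ bit 7 → (0xba>>7)&0x1 = 0x1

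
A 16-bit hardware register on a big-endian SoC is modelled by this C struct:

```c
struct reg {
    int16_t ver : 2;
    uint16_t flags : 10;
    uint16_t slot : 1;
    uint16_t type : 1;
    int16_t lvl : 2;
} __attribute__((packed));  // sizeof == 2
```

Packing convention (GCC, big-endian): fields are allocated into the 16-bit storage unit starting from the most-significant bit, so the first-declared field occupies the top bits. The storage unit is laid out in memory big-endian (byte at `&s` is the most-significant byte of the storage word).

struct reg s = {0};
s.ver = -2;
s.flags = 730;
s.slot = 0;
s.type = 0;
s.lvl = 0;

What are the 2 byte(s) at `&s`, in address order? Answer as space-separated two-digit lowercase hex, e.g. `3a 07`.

ad a0

ver:2 = -2 → 0x2 << 14 → word 0x8000
flags:10 = 730 → 0x2da << 4 → word 0xada0
slot:1 = 0 → 0x0 << 3 → word 0xada0
type:1 = 0 → 0x0 << 2 → word 0xada0
lvl:2 = 0 → 0x0 << 0 → word 0xada0
word = 0xada0 → big-endian bytes:
  [0]=0xad  [1]=0xa0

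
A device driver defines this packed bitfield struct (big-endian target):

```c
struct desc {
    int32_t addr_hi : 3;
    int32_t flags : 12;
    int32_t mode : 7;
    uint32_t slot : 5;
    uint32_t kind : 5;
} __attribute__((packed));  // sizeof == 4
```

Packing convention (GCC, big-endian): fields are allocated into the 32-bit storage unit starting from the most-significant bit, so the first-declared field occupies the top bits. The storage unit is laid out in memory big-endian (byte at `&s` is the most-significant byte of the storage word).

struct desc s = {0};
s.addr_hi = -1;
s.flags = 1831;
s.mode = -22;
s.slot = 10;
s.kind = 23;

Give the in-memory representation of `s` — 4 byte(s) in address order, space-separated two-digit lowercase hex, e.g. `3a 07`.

ee 4f a9 57

addr_hi (3b) val=-1 bits=0x7 at bit 29: 0xe0000000
flags (12b) val=1831 bits=0x727 at bit 17: 0xee4e0000
mode (7b) val=-22 bits=0x6a at bit 10: 0xee4fa800
slot (5b) val=10 bits=0xa at bit 5: 0xee4fa940
kind (5b) val=23 bits=0x17 at bit 0: 0xee4fa957
word = 0xee4fa957 → big-endian bytes:
  [0]=0xee  [1]=0x4f  [2]=0xa9  [3]=0x57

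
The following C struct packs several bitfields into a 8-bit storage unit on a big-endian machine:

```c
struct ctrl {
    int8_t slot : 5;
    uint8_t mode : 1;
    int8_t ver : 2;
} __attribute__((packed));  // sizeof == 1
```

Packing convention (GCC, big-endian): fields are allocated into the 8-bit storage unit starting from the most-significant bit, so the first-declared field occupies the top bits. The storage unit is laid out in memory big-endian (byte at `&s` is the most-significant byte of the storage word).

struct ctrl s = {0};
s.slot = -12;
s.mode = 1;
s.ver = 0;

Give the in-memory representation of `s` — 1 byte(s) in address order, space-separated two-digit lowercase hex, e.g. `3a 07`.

slot:5 = -12 → 0x14 << 3 → word 0xa0
mode:1 = 1 → 0x1 << 2 → word 0xa4
ver:2 = 0 → 0x0 << 0 → word 0xa4
word = 0xa4 → big-endian bytes:
  [0]=0xa4

a4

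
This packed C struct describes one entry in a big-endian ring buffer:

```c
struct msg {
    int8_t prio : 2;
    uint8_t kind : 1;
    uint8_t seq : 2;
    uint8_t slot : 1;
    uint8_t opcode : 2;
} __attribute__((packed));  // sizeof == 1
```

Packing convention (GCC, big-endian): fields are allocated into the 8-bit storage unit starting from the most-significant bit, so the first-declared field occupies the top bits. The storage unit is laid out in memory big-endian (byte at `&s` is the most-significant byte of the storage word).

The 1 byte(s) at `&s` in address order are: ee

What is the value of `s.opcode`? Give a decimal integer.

2

[0]=0xee (big-endian) → word 0xee
prio:2 @ bit 6 → (0xee>>6)&0x3 = 0x3
kind:1 @ bit 5 → (0xee>>5)&0x1 = 0x1
seq:2 @ bit 3 → (0xee>>3)&0x3 = 0x1
slot:1 @ bit 2 → (0xee>>2)&0x1 = 0x1
opcode:2 @ bit 0 → (0xee>>0)&0x3 = 0x2  ←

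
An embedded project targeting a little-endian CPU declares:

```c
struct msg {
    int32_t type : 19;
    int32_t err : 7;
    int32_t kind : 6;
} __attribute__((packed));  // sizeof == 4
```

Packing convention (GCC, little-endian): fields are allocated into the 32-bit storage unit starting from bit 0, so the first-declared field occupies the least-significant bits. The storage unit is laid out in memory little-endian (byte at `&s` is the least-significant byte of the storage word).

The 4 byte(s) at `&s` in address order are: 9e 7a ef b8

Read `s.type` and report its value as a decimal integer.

-34146

[0]=0x9e [1]=0x7a [2]=0xef [3]=0xb8 (little-endian) → word 0xb8ef7a9e
type:19 @ bit 0 → (0xb8ef7a9e>>0)&0x7ffff = 0x77a9e  ←
err:7 @ bit 19 → (0xb8ef7a9e>>19)&0x7f = 0x1d
kind:6 @ bit 26 → (0xb8ef7a9e>>26)&0x3f = 0x2e
type signed 19b, MSB=1: 490142 - 524288 = -34146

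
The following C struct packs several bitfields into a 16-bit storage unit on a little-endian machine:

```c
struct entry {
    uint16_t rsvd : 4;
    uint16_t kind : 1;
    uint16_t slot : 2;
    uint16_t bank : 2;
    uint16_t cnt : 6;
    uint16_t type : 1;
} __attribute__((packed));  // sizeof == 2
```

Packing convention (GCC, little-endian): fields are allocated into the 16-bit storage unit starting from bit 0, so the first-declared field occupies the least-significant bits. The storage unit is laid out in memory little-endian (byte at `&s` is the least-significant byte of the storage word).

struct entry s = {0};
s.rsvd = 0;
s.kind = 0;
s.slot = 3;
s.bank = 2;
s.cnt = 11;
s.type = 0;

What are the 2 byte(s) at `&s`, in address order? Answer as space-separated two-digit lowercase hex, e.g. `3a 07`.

rsvd:4 = 0 → 0x0 << 0 → word 0x0000
kind:1 = 0 → 0x0 << 4 → word 0x0000
slot:2 = 3 → 0x3 << 5 → word 0x0060
bank:2 = 2 → 0x2 << 7 → word 0x0160
cnt:6 = 11 → 0xb << 9 → word 0x1760
type:1 = 0 → 0x0 << 15 → word 0x1760
word = 0x1760 → little-endian bytes:
  [0]=0x60  [1]=0x17

60 17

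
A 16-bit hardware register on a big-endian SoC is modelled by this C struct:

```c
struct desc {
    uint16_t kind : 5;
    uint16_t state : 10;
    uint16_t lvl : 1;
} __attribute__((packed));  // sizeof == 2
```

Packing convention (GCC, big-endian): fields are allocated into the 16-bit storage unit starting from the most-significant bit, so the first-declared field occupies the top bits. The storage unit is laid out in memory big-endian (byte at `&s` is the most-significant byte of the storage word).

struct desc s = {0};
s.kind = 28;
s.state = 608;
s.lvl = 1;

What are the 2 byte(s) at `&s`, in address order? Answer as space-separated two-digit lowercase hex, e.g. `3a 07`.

kind (5b) val=28 bits=0x1c at bit 11: 0xe000
state (10b) val=608 bits=0x260 at bit 1: 0xe4c0
lvl (1b) val=1 bits=0x1 at bit 0: 0xe4c1
word = 0xe4c1 → big-endian bytes:
  [0]=0xe4  [1]=0xc1

e4 c1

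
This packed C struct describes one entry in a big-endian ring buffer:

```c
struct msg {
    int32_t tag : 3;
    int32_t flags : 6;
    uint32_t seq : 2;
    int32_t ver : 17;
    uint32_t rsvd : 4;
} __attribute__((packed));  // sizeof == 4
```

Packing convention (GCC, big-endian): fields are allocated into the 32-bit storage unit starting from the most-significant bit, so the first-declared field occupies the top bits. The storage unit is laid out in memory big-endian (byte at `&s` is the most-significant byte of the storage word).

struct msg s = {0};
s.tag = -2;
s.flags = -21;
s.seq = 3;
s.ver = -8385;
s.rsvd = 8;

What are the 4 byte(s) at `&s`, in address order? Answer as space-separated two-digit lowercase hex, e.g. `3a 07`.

[29+:3] tag=-2 & 0x7 = 0x6; word=0xc0000000
[23+:6] flags=-21 & 0x3f = 0x2b; word=0xd5800000
[21+:2] seq=3 & 0x3 = 0x3; word=0xd5e00000
[4+:17] ver=-8385 & 0x1ffff = 0x1df3f; word=0xd5fdf3f0
[0+:4] rsvd=8 & 0xf = 0x8; word=0xd5fdf3f8
word = 0xd5fdf3f8 → big-endian bytes:
  [0]=0xd5  [1]=0xfd  [2]=0xf3  [3]=0xf8

d5 fd f3 f8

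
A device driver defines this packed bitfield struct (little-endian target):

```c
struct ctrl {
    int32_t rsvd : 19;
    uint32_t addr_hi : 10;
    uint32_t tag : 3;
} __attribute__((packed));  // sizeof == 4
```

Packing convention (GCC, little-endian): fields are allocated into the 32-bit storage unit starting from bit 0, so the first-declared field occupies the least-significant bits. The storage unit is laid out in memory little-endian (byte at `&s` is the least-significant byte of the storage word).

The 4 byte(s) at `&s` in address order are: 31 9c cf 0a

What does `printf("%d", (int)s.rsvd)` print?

[0]=0x31 [1]=0x9c [2]=0xcf [3]=0x0a (little-endian) → word 0x0acf9c31
rsvd [0+:19] = (word>>0) & 0x7ffff = 498737  ←
addr_hi [19+:10] = (word>>19) & 0x3ff = 345
tag [29+:3] = (word>>29) & 0x7 = 0
rsvd signed 19b, MSB=1: 498737 - 524288 = -25551

-25551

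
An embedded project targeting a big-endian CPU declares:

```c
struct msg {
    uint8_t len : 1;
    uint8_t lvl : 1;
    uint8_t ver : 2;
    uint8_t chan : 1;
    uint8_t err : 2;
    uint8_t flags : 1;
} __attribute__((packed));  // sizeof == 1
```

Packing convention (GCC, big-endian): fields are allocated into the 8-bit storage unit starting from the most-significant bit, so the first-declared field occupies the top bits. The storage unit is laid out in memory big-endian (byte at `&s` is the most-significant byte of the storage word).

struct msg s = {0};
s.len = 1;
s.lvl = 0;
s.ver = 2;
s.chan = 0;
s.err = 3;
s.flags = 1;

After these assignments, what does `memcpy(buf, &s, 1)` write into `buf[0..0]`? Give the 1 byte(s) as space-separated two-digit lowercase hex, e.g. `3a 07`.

len:1 = 1 → 0x1 << 7 → word 0x80
lvl:1 = 0 → 0x0 << 6 → word 0x80
ver:2 = 2 → 0x2 << 4 → word 0xa0
chan:1 = 0 → 0x0 << 3 → word 0xa0
err:2 = 3 → 0x3 << 1 → word 0xa6
flags:1 = 1 → 0x1 << 0 → word 0xa7
word = 0xa7 → big-endian bytes:
  [0]=0xa7

a7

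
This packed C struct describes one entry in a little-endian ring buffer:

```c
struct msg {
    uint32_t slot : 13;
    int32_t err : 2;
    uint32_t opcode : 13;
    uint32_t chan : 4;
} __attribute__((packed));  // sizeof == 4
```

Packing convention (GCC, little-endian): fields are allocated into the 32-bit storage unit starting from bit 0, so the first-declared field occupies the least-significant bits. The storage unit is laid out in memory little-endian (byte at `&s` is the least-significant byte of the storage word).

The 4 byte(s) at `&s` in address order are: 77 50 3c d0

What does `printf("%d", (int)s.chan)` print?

13

[0]=0x77 [1]=0x50 [2]=0x3c [3]=0xd0 (little-endian) → word 0xd03c5077
slot:13 @ bit 0 → (0xd03c5077>>0)&0x1fff = 0x1077
err:2 @ bit 13 → (0xd03c5077>>13)&0x3 = 0x2
opcode:13 @ bit 15 → (0xd03c5077>>15)&0x1fff = 0x78
chan:4 @ bit 28 → (0xd03c5077>>28)&0xf = 0xd  ←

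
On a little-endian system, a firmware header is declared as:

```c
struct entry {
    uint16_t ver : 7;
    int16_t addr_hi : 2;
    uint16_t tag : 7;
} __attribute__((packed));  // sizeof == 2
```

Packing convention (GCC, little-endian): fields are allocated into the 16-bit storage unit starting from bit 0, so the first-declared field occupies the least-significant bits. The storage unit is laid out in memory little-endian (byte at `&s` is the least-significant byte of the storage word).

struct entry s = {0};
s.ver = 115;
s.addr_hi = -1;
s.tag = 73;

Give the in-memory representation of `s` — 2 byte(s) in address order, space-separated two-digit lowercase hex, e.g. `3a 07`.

f3 93

[0+:7] ver=115 & 0x7f = 0x73; word=0x0073
[7+:2] addr_hi=-1 & 0x3 = 0x3; word=0x01f3
[9+:7] tag=73 & 0x7f = 0x49; word=0x93f3
word = 0x93f3 → little-endian bytes:
  [0]=0xf3  [1]=0x93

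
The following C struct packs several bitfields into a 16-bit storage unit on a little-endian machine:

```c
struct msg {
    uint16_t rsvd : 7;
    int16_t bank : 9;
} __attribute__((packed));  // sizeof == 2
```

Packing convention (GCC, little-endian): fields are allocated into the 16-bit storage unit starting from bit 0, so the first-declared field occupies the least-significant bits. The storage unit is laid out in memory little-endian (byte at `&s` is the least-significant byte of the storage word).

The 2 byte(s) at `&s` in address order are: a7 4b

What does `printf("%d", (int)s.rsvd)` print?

39

[0]=0xa7 [1]=0x4b (little-endian) → word 0x4ba7
rsvd [0+:7] = (word>>0) & 0x7f = 39  ←
bank [7+:9] = (word>>7) & 0x1ff = 151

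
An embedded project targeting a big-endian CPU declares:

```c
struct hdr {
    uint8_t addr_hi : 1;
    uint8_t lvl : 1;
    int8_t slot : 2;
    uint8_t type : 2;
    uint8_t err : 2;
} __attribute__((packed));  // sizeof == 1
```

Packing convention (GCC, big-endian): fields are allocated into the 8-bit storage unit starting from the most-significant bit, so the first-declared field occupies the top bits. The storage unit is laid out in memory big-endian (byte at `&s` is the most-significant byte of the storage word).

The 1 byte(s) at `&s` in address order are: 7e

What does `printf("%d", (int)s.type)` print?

3

[0]=0x7e (big-endian) → word 0x7e
addr_hi [7+:1] = (word>>7) & 0x1 = 0
lvl [6+:1] = (word>>6) & 0x1 = 1
slot [4+:2] = (word>>4) & 0x3 = 3
type [2+:2] = (word>>2) & 0x3 = 3  ←
err [0+:2] = (word>>0) & 0x3 = 2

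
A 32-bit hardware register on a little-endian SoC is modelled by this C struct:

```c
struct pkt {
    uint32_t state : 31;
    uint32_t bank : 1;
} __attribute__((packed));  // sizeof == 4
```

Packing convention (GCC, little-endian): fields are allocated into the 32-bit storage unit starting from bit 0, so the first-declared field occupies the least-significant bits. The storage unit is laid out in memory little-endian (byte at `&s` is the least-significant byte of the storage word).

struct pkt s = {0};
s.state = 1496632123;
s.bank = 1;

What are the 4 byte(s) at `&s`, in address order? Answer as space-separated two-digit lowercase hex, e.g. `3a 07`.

state:31 = 1496632123 → 0x5934cb3b << 0 → word 0x5934cb3b
bank:1 = 1 → 0x1 << 31 → word 0xd934cb3b
word = 0xd934cb3b → little-endian bytes:
  [0]=0x3b  [1]=0xcb  [2]=0x34  [3]=0xd9

3b cb 34 d9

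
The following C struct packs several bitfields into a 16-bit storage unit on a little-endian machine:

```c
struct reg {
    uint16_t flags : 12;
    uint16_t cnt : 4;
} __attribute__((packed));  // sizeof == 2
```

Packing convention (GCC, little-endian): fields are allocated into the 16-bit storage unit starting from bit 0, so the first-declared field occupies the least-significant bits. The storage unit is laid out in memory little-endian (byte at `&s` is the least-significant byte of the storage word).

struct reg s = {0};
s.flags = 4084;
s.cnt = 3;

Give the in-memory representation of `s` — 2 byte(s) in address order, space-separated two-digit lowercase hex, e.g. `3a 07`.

f4 3f

flags (12b) val=4084 bits=0xff4 at bit 0: 0x0ff4
cnt (4b) val=3 bits=0x3 at bit 12: 0x3ff4
word = 0x3ff4 → little-endian bytes:
  [0]=0xf4  [1]=0x3f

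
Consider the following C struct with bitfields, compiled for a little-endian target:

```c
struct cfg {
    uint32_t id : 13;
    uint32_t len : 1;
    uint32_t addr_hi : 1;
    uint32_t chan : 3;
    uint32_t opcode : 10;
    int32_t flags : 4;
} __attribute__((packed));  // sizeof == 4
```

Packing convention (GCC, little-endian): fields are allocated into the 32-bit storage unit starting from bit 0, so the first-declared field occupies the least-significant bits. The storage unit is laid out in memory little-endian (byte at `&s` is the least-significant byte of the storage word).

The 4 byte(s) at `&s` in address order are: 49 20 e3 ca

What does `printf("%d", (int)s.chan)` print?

[0]=0x49 [1]=0x20 [2]=0xe3 [3]=0xca (little-endian) → word 0xcae32049
id [0+:13] = (word>>0) & 0x1fff = 73
len [13+:1] = (word>>13) & 0x1 = 1
addr_hi [14+:1] = (word>>14) & 0x1 = 0
chan [15+:3] = (word>>15) & 0x7 = 6  ←
opcode [18+:10] = (word>>18) & 0x3ff = 696
flags [28+:4] = (word>>28) & 0xf = 12

6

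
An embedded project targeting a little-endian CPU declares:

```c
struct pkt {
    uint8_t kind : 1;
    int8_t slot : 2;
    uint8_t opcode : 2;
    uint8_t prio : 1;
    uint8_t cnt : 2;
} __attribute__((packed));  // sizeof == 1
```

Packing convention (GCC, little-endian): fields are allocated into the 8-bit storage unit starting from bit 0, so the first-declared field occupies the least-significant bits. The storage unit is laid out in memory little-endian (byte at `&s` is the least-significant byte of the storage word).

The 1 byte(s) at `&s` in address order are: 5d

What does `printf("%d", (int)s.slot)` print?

[0]=0x5d (little-endian) → word 0x5d
kind:1 @ bit 0 → (0x5d>>0)&0x1 = 0x1
slot:2 @ bit 1 → (0x5d>>1)&0x3 = 0x2  ←
opcode:2 @ bit 3 → (0x5d>>3)&0x3 = 0x3
prio:1 @ bit 5 → (0x5d>>5)&0x1 = 0x0
cnt:2 @ bit 6 → (0x5d>>6)&0x3 = 0x1
slot signed 2b, MSB=1: 2 - 4 = -2

-2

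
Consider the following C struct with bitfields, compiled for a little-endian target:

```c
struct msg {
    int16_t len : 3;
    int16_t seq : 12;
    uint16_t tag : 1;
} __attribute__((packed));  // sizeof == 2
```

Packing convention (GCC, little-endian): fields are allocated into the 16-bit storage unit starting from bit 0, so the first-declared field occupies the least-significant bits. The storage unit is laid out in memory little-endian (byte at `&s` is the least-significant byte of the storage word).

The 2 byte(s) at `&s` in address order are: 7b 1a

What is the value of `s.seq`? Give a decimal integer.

847

[0]=0x7b [1]=0x1a (little-endian) → word 0x1a7b
len [0+:3] = (word>>0) & 0x7 = 3
seq [3+:12] = (word>>3) & 0xfff = 847  ←
tag [15+:1] = (word>>15) & 0x1 = 0
seq signed 12b, MSB=0: value = 847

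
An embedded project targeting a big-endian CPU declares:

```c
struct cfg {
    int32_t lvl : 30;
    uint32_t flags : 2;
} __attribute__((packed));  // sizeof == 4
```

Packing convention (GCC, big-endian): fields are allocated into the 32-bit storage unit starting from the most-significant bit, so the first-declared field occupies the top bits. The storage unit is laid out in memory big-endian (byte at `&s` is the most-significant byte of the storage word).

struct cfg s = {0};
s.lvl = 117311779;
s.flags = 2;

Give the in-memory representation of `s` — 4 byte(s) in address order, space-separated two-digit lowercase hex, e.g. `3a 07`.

1b f8 24 8e

lvl:30 = 117311779 → 0x6fe0923 << 2 → word 0x1bf8248c
flags:2 = 2 → 0x2 << 0 → word 0x1bf8248e
word = 0x1bf8248e → big-endian bytes:
  [0]=0x1b  [1]=0xf8  [2]=0x24  [3]=0x8e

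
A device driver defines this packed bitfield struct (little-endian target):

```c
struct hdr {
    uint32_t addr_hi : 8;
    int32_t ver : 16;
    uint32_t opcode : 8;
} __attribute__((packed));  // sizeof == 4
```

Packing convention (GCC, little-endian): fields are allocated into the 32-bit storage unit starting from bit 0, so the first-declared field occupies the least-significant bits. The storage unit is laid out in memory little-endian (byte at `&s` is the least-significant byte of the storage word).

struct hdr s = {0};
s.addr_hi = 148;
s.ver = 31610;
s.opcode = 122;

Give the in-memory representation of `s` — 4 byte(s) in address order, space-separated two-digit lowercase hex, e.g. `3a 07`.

94 7a 7b 7a

[0+:8] addr_hi=148 & 0xff = 0x94; word=0x00000094
[8+:16] ver=31610 & 0xffff = 0x7b7a; word=0x007b7a94
[24+:8] opcode=122 & 0xff = 0x7a; word=0x7a7b7a94
word = 0x7a7b7a94 → little-endian bytes:
  [0]=0x94  [1]=0x7a  [2]=0x7b  [3]=0x7a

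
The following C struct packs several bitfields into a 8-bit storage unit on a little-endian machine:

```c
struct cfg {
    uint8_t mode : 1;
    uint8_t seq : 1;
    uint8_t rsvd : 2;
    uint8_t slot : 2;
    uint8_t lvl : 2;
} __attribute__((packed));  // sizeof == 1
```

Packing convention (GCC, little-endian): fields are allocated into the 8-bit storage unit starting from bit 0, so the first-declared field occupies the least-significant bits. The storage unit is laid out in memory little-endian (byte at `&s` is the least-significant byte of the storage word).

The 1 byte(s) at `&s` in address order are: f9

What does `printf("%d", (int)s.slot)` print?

[0]=0xf9 (little-endian) → word 0xf9
mode:1 @ bit 0 → (0xf9>>0)&0x1 = 0x1
seq:1 @ bit 1 → (0xf9>>1)&0x1 = 0x0
rsvd:2 @ bit 2 → (0xf9>>2)&0x3 = 0x2
slot:2 @ bit 4 → (0xf9>>4)&0x3 = 0x3  ←
lvl:2 @ bit 6 → (0xf9>>6)&0x3 = 0x3

3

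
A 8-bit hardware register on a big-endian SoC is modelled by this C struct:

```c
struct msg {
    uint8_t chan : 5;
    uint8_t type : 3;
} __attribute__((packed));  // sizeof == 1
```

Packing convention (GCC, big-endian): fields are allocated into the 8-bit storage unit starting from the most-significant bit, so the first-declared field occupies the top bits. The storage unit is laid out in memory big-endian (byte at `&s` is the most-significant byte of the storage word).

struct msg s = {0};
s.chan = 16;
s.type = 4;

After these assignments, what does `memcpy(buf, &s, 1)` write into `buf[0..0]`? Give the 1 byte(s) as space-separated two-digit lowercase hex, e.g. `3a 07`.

chan (5b) val=16 bits=0x10 at bit 3: 0x80
type (3b) val=4 bits=0x4 at bit 0: 0x84
word = 0x84 → big-endian bytes:
  [0]=0x84

84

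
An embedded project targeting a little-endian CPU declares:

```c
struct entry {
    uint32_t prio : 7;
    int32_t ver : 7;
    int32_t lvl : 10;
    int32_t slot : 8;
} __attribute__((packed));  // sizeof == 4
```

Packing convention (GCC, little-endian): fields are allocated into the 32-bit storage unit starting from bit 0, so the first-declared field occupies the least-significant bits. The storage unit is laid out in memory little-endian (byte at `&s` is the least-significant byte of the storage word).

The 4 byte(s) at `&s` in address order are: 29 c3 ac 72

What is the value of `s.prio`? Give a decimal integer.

41

[0]=0x29 [1]=0xc3 [2]=0xac [3]=0x72 (little-endian) → word 0x72acc329
prio:7 @ bit 0 → (0x72acc329>>0)&0x7f = 0x29  ←
ver:7 @ bit 7 → (0x72acc329>>7)&0x7f = 0x6
lvl:10 @ bit 14 → (0x72acc329>>14)&0x3ff = 0x2b3
slot:8 @ bit 24 → (0x72acc329>>24)&0xff = 0x72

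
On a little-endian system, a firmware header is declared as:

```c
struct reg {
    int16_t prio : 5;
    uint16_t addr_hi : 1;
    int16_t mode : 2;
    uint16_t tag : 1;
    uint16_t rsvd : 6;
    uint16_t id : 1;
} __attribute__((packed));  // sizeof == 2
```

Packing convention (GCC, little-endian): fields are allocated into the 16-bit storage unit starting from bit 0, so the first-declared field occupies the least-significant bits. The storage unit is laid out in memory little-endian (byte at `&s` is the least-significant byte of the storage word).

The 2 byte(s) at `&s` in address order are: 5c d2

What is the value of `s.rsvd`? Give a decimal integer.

[0]=0x5c [1]=0xd2 (little-endian) → word 0xd25c
prio [0+:5] = (word>>0) & 0x1f = 28
addr_hi [5+:1] = (word>>5) & 0x1 = 0
mode [6+:2] = (word>>6) & 0x3 = 1
tag [8+:1] = (word>>8) & 0x1 = 0
rsvd [9+:6] = (word>>9) & 0x3f = 41  ←
id [15+:1] = (word>>15) & 0x1 = 1

41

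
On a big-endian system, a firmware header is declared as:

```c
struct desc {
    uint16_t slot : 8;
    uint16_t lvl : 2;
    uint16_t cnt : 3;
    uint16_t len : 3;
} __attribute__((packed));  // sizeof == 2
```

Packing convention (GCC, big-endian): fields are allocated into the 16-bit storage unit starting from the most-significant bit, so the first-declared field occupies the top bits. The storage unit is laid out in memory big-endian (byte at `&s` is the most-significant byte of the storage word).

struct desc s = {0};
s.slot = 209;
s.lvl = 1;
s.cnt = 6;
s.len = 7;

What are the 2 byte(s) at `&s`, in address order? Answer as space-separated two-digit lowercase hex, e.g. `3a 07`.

d1 77

slot:8 = 209 → 0xd1 << 8 → word 0xd100
lvl:2 = 1 → 0x1 << 6 → word 0xd140
cnt:3 = 6 → 0x6 << 3 → word 0xd170
len:3 = 7 → 0x7 << 0 → word 0xd177
word = 0xd177 → big-endian bytes:
  [0]=0xd1  [1]=0x77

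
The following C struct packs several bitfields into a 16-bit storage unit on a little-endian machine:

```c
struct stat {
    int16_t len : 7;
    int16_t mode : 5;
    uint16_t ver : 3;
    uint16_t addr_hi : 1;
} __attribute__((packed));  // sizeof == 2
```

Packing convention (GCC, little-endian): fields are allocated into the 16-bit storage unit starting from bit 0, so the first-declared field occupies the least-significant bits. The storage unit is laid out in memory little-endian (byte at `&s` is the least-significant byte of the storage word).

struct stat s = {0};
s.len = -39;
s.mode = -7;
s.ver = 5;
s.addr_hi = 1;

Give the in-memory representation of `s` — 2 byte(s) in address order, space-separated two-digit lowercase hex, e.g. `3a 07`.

[0+:7] len=-39 & 0x7f = 0x59; word=0x0059
[7+:5] mode=-7 & 0x1f = 0x19; word=0x0cd9
[12+:3] ver=5 & 0x7 = 0x5; word=0x5cd9
[15+:1] addr_hi=1 & 0x1 = 0x1; word=0xdcd9
word = 0xdcd9 → little-endian bytes:
  [0]=0xd9  [1]=0xdc

d9 dc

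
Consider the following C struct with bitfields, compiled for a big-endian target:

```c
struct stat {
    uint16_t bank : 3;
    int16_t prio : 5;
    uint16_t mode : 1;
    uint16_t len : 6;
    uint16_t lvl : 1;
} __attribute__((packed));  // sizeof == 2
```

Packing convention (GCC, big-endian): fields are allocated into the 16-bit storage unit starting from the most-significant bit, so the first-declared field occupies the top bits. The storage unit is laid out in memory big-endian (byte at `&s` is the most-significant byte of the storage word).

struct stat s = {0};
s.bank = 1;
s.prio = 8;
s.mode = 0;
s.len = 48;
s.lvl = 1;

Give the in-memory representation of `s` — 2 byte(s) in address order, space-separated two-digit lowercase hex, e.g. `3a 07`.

bank:3 = 1 → 0x1 << 13 → word 0x2000
prio:5 = 8 → 0x8 << 8 → word 0x2800
mode:1 = 0 → 0x0 << 7 → word 0x2800
len:6 = 48 → 0x30 << 1 → word 0x2860
lvl:1 = 1 → 0x1 << 0 → word 0x2861
word = 0x2861 → big-endian bytes:
  [0]=0x28  [1]=0x61

28 61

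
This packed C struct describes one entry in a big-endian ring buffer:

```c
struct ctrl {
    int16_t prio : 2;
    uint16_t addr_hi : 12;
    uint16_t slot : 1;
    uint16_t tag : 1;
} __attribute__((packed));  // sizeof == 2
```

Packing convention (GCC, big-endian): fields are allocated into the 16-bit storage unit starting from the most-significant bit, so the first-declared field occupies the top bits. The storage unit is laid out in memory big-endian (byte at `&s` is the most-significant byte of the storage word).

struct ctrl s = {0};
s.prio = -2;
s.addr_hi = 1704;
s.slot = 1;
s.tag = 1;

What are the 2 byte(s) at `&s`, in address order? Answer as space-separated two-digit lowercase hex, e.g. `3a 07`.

[14+:2] prio=-2 & 0x3 = 0x2; word=0x8000
[2+:12] addr_hi=1704 & 0xfff = 0x6a8; word=0x9aa0
[1+:1] slot=1 & 0x1 = 0x1; word=0x9aa2
[0+:1] tag=1 & 0x1 = 0x1; word=0x9aa3
word = 0x9aa3 → big-endian bytes:
  [0]=0x9a  [1]=0xa3

9a a3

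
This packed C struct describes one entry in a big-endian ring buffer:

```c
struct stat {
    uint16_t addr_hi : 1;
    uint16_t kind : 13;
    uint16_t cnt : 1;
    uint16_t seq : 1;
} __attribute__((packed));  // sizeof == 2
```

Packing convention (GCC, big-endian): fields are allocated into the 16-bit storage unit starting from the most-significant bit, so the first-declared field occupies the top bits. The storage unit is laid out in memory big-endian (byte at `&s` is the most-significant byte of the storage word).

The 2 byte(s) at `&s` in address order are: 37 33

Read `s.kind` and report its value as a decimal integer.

3532

[0]=0x37 [1]=0x33 (big-endian) → word 0x3733
addr_hi:1 @ bit 15 → (0x3733>>15)&0x1 = 0x0
kind:13 @ bit 2 → (0x3733>>2)&0x1fff = 0xdcc  ←
cnt:1 @ bit 1 → (0x3733>>1)&0x1 = 0x1
seq:1 @ bit 0 → (0x3733>>0)&0x1 = 0x1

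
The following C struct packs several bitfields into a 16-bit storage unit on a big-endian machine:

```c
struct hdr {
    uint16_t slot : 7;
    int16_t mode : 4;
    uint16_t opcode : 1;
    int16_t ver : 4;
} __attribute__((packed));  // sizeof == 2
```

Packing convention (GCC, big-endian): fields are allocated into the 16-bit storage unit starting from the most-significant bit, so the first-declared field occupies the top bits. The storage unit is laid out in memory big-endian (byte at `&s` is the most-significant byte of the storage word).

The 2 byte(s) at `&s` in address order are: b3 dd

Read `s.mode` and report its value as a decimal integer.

-2

[0]=0xb3 [1]=0xdd (big-endian) → word 0xb3dd
slot [9+:7] = (word>>9) & 0x7f = 89
mode [5+:4] = (word>>5) & 0xf = 14  ←
opcode [4+:1] = (word>>4) & 0x1 = 1
ver [0+:4] = (word>>0) & 0xf = 13
mode signed 4b, MSB=1: 14 - 16 = -2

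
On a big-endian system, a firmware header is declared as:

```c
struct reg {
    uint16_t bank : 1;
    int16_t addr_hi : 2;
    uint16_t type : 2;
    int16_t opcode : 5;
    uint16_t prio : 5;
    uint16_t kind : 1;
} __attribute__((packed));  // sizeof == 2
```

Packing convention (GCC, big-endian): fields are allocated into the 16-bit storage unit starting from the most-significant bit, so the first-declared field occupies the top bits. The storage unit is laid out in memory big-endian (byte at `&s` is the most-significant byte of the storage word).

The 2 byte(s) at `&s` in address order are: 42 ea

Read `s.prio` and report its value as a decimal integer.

[0]=0x42 [1]=0xea (big-endian) → word 0x42ea
bank [15+:1] = (word>>15) & 0x1 = 0
addr_hi [13+:2] = (word>>13) & 0x3 = 2
type [11+:2] = (word>>11) & 0x3 = 0
opcode [6+:5] = (word>>6) & 0x1f = 11
prio [1+:5] = (word>>1) & 0x1f = 21  ←
kind [0+:1] = (word>>0) & 0x1 = 0

21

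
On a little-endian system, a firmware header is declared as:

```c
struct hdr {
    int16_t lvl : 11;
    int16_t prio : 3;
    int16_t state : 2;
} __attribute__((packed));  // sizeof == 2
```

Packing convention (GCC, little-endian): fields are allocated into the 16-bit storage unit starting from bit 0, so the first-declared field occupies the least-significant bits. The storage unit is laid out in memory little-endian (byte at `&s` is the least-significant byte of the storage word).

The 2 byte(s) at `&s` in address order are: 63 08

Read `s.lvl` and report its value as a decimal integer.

99

[0]=0x63 [1]=0x08 (little-endian) → word 0x0863
lvl [0+:11] = (word>>0) & 0x7ff = 99  ←
prio [11+:3] = (word>>11) & 0x7 = 1
state [14+:2] = (word>>14) & 0x3 = 0
lvl signed 11b, MSB=0: value = 99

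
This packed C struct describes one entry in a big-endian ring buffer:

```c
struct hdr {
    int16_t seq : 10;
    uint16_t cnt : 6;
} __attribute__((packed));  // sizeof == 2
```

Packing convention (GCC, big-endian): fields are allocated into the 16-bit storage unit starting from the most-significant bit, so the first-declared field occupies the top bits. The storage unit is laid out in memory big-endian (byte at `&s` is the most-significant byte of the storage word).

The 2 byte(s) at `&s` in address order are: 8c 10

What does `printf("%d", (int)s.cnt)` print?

16

[0]=0x8c [1]=0x10 (big-endian) → word 0x8c10
seq [6+:10] = (word>>6) & 0x3ff = 560
cnt [0+:6] = (word>>0) & 0x3f = 16  ←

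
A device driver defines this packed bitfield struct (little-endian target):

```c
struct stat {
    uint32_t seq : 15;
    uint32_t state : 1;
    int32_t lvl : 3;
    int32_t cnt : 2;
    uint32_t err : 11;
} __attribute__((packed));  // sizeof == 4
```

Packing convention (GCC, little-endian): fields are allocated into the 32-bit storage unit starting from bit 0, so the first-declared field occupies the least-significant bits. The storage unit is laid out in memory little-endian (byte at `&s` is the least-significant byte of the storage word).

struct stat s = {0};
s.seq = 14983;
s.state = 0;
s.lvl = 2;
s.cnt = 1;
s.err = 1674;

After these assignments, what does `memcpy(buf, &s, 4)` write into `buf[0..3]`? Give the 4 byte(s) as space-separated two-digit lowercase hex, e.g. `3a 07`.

seq:15 = 14983 → 0x3a87 << 0 → word 0x00003a87
state:1 = 0 → 0x0 << 15 → word 0x00003a87
lvl:3 = 2 → 0x2 << 16 → word 0x00023a87
cnt:2 = 1 → 0x1 << 19 → word 0x000a3a87
err:11 = 1674 → 0x68a << 21 → word 0xd14a3a87
word = 0xd14a3a87 → little-endian bytes:
  [0]=0x87  [1]=0x3a  [2]=0x4a  [3]=0xd1

87 3a 4a d1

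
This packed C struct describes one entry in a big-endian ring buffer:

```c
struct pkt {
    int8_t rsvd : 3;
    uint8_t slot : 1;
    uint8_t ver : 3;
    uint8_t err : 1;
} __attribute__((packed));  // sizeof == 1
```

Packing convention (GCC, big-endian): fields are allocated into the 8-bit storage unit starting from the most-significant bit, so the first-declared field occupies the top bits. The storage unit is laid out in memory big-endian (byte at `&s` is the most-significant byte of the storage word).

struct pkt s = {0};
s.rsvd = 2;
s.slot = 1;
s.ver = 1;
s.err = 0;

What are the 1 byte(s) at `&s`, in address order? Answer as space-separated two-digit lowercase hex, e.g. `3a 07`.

52

[5+:3] rsvd=2 & 0x7 = 0x2; word=0x40
[4+:1] slot=1 & 0x1 = 0x1; word=0x50
[1+:3] ver=1 & 0x7 = 0x1; word=0x52
[0+:1] err=0 & 0x1 = 0x0; word=0x52
word = 0x52 → big-endian bytes:
  [0]=0x52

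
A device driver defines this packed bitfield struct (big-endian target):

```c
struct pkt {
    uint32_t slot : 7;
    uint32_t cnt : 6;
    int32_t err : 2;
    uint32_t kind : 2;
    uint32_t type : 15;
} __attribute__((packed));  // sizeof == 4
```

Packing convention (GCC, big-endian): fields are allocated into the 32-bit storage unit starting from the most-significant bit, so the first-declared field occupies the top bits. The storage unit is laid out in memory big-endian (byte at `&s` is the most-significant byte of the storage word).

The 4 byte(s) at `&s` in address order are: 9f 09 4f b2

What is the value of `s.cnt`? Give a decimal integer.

33

[0]=0x9f [1]=0x09 [2]=0x4f [3]=0xb2 (big-endian) → word 0x9f094fb2
slot [25+:7] = (word>>25) & 0x7f = 79
cnt [19+:6] = (word>>19) & 0x3f = 33  ←
err [17+:2] = (word>>17) & 0x3 = 0
kind [15+:2] = (word>>15) & 0x3 = 2
type [0+:15] = (word>>0) & 0x7fff = 20402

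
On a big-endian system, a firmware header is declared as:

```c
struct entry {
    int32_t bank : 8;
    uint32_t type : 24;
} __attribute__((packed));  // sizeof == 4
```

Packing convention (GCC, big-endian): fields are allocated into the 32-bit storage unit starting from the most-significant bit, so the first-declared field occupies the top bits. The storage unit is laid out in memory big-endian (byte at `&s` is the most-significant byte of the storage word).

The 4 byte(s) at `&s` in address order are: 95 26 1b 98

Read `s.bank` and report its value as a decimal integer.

-107

[0]=0x95 [1]=0x26 [2]=0x1b [3]=0x98 (big-endian) → word 0x95261b98
bank:8 @ bit 24 → (0x95261b98>>24)&0xff = 0x95  ←
type:24 @ bit 0 → (0x95261b98>>0)&0xffffff = 0x261b98
bank signed 8b, MSB=1: 149 - 256 = -107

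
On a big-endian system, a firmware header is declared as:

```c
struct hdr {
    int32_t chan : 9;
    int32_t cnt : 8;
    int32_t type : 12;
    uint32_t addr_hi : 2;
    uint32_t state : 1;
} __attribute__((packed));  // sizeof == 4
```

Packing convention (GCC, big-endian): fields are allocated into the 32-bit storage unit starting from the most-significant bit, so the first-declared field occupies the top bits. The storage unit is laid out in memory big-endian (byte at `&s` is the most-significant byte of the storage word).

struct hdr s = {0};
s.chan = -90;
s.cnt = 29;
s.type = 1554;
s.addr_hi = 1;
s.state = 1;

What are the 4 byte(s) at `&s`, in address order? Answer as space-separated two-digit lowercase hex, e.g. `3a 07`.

d3 0e b0 93

[23+:9] chan=-90 & 0x1ff = 0x1a6; word=0xd3000000
[15+:8] cnt=29 & 0xff = 0x1d; word=0xd30e8000
[3+:12] type=1554 & 0xfff = 0x612; word=0xd30eb090
[1+:2] addr_hi=1 & 0x3 = 0x1; word=0xd30eb092
[0+:1] state=1 & 0x1 = 0x1; word=0xd30eb093
word = 0xd30eb093 → big-endian bytes:
  [0]=0xd3  [1]=0x0e  [2]=0xb0  [3]=0x93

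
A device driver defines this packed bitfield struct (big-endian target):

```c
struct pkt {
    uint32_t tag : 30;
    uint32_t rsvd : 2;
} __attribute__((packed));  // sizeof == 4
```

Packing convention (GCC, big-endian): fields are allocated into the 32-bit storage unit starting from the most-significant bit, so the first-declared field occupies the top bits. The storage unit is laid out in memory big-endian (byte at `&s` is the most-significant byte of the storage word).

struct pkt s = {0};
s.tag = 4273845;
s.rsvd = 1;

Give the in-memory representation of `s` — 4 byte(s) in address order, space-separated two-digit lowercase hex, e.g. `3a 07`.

01 04 da d5

tag:30 = 4273845 → 0x4136b5 << 2 → word 0x0104dad4
rsvd:2 = 1 → 0x1 << 0 → word 0x0104dad5
word = 0x0104dad5 → big-endian bytes:
  [0]=0x01  [1]=0x04  [2]=0xda  [3]=0xd5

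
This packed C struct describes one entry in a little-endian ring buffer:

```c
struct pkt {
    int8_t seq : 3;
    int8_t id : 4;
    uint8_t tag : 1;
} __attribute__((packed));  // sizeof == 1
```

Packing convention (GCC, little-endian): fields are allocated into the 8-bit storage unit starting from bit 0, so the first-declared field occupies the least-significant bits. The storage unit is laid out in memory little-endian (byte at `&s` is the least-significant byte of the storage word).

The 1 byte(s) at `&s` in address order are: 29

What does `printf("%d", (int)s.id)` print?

5

[0]=0x29 (little-endian) → word 0x29
seq [0+:3] = (word>>0) & 0x7 = 1
id [3+:4] = (word>>3) & 0xf = 5  ←
tag [7+:1] = (word>>7) & 0x1 = 0
id signed 4b, MSB=0: value = 5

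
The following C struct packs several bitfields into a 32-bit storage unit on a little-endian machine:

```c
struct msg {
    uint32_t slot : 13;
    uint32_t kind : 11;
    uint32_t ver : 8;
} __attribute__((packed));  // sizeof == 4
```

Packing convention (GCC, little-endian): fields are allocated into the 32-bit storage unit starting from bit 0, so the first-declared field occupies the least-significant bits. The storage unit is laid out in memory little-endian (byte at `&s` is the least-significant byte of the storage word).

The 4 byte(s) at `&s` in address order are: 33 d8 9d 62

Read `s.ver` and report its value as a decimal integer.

98

[0]=0x33 [1]=0xd8 [2]=0x9d [3]=0x62 (little-endian) → word 0x629dd833
slot:13 @ bit 0 → (0x629dd833>>0)&0x1fff = 0x1833
kind:11 @ bit 13 → (0x629dd833>>13)&0x7ff = 0x4ee
ver:8 @ bit 24 → (0x629dd833>>24)&0xff = 0x62  ←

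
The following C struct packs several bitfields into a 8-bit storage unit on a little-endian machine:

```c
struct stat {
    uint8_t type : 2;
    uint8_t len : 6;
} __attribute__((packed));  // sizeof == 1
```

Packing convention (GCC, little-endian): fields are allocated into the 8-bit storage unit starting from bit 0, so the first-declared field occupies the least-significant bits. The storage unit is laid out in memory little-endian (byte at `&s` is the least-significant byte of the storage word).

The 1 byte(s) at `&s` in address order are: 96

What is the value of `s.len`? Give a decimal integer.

37

[0]=0x96 (little-endian) → word 0x96
type:2 @ bit 0 → (0x96>>0)&0x3 = 0x2
len:6 @ bit 2 → (0x96>>2)&0x3f = 0x25  ←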